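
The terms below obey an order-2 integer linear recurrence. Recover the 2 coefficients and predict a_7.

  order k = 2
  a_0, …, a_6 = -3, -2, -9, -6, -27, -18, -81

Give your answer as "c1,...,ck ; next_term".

0,3 ; -54

  a_2 = 0·-2 + 3·-3 = -9
  a_3 = 0·-9 + 3·-2 = -6
  a_4 = 0·-6 + 3·-9 = -27
  a_5 = 0·-27 + 3·-6 = -18
  a_6 = 0·-18 + 3·-27 = -81
  a_7 = 0·-81 + 3·-18 = -54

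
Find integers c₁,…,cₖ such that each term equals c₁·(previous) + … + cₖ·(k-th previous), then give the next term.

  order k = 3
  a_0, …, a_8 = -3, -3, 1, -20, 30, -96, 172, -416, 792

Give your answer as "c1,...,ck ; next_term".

-2,2,4 ; -1728

  a_3 = -2·1 + 2·-3 + 4·-3 = -20
  a_4 = -2·-20 + 2·1 + 4·-3 = 30
  a_5 = -2·30 + 2·-20 + 4·1 = -96
  a_6 = -2·-96 + 2·30 + 4·-20 = 172
  a_7 = -2·172 + 2·-96 + 4·30 = -416
  a_8 = -2·-416 + 2·172 + 4·-96 = 792
  a_9 = -2·792 + 2·-416 + 4·172 = -1728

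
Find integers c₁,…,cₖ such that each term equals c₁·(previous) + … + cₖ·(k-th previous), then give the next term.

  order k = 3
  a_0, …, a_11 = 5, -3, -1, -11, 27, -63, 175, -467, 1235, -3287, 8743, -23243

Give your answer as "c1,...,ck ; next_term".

-2,1,-2 ; 61803

  a_3 = -2·-1 + 1·-3 + -2·5 = -11
  a_4 = -2·-11 + 1·-1 + -2·-3 = 27
  a_5 = -2·27 + 1·-11 + -2·-1 = -63
  a_6 = -2·-63 + 1·27 + -2·-11 = 175
  a_7 = -2·175 + 1·-63 + -2·27 = -467
  a_8 = -2·-467 + 1·175 + -2·-63 = 1235
  a_9 = -2·1235 + 1·-467 + -2·175 = -3287
  a_10 = -2·-3287 + 1·1235 + -2·-467 = 8743
  a_11 = -2·8743 + 1·-3287 + -2·1235 = -23243
  a_12 = -2·-23243 + 1·8743 + -2·-3287 = 61803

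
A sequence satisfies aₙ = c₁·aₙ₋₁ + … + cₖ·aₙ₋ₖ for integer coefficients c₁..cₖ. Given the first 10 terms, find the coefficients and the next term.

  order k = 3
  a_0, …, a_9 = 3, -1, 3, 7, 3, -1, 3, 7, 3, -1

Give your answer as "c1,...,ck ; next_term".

1,-1,1 ; 3

  a_3 = 1·3 + -1·-1 + 1·3 = 7
  a_4 = 1·7 + -1·3 + 1·-1 = 3
  a_5 = 1·3 + -1·7 + 1·3 = -1
  a_6 = 1·-1 + -1·3 + 1·7 = 3
  a_7 = 1·3 + -1·-1 + 1·3 = 7
  a_8 = 1·7 + -1·3 + 1·-1 = 3
  a_9 = 1·3 + -1·7 + 1·3 = -1
  a_10 = 1·-1 + -1·3 + 1·7 = 3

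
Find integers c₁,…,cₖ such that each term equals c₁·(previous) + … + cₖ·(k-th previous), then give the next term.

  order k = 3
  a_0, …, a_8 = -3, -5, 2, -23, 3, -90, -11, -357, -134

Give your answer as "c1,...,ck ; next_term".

  a_3 = 0·2 + 4·-5 + 1·-3 = -23
  a_4 = 0·-23 + 4·2 + 1·-5 = 3
  a_5 = 0·3 + 4·-23 + 1·2 = -90
  a_6 = 0·-90 + 4·3 + 1·-23 = -11
  a_7 = 0·-11 + 4·-90 + 1·3 = -357
  a_8 = 0·-357 + 4·-11 + 1·-90 = -134
  a_9 = 0·-134 + 4·-357 + 1·-11 = -1439

0,4,1 ; -1439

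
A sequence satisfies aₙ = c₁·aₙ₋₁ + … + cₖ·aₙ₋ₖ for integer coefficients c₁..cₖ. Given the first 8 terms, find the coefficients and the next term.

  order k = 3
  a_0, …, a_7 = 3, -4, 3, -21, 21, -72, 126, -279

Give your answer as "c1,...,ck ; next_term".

  a_3 = 0·3 + 3·-4 + -3·3 = -21
  a_4 = 0·-21 + 3·3 + -3·-4 = 21
  a_5 = 0·21 + 3·-21 + -3·3 = -72
  a_6 = 0·-72 + 3·21 + -3·-21 = 126
  a_7 = 0·126 + 3·-72 + -3·21 = -279
  a_8 = 0·-279 + 3·126 + -3·-72 = 594

0,3,-3 ; 594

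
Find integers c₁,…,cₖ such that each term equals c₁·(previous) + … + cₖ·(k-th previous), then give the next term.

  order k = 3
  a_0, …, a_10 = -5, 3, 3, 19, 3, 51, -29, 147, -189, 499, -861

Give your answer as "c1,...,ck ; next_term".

  a_3 = 0·3 + 3·3 + -2·-5 = 19
  a_4 = 0·19 + 3·3 + -2·3 = 3
  a_5 = 0·3 + 3·19 + -2·3 = 51
  a_6 = 0·51 + 3·3 + -2·19 = -29
  a_7 = 0·-29 + 3·51 + -2·3 = 147
  a_8 = 0·147 + 3·-29 + -2·51 = -189
  a_9 = 0·-189 + 3·147 + -2·-29 = 499
  a_10 = 0·499 + 3·-189 + -2·147 = -861
  a_11 = 0·-861 + 3·499 + -2·-189 = 1875

0,3,-2 ; 1875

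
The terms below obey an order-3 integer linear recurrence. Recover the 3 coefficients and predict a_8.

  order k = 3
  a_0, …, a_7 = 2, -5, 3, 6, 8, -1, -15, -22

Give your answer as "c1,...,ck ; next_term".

1,-1,-1 ; -6

  a_3 = 1·3 + -1·-5 + -1·2 = 6
  a_4 = 1·6 + -1·3 + -1·-5 = 8
  a_5 = 1·8 + -1·6 + -1·3 = -1
  a_6 = 1·-1 + -1·8 + -1·6 = -15
  a_7 = 1·-15 + -1·-1 + -1·8 = -22
  a_8 = 1·-22 + -1·-15 + -1·-1 = -6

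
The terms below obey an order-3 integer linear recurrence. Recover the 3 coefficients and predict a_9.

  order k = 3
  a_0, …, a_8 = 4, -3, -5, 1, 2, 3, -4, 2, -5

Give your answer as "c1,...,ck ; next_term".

-1,0,-1 ; 9

  a_3 = -1·-5 + 0·-3 + -1·4 = 1
  a_4 = -1·1 + 0·-5 + -1·-3 = 2
  a_5 = -1·2 + 0·1 + -1·-5 = 3
  a_6 = -1·3 + 0·2 + -1·1 = -4
  a_7 = -1·-4 + 0·3 + -1·2 = 2
  a_8 = -1·2 + 0·-4 + -1·3 = -5
  a_9 = -1·-5 + 0·2 + -1·-4 = 9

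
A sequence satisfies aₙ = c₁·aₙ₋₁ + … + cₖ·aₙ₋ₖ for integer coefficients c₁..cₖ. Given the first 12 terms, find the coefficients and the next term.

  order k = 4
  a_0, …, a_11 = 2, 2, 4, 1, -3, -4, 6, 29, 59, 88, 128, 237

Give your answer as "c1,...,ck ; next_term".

  a_4 = 3·1 + -3·4 + 1·2 + 2·2 = -3
  a_5 = 3·-3 + -3·1 + 1·4 + 2·2 = -4
  a_6 = 3·-4 + -3·-3 + 1·1 + 2·4 = 6
  a_7 = 3·6 + -3·-4 + 1·-3 + 2·1 = 29
  a_8 = 3·29 + -3·6 + 1·-4 + 2·-3 = 59
  a_9 = 3·59 + -3·29 + 1·6 + 2·-4 = 88
  a_10 = 3·88 + -3·59 + 1·29 + 2·6 = 128
  a_11 = 3·128 + -3·88 + 1·59 + 2·29 = 237
  a_12 = 3·237 + -3·128 + 1·88 + 2·59 = 533

3,-3,1,2 ; 533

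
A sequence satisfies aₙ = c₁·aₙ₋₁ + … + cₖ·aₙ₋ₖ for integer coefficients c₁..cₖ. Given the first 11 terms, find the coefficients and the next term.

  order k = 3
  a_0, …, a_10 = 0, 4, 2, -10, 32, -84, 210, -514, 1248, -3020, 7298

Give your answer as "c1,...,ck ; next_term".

  a_3 = -3·2 + -1·4 + 1·0 = -10
  a_4 = -3·-10 + -1·2 + 1·4 = 32
  a_5 = -3·32 + -1·-10 + 1·2 = -84
  a_6 = -3·-84 + -1·32 + 1·-10 = 210
  a_7 = -3·210 + -1·-84 + 1·32 = -514
  a_8 = -3·-514 + -1·210 + 1·-84 = 1248
  a_9 = -3·1248 + -1·-514 + 1·210 = -3020
  a_10 = -3·-3020 + -1·1248 + 1·-514 = 7298
  a_11 = -3·7298 + -1·-3020 + 1·1248 = -17626

-3,-1,1 ; -17626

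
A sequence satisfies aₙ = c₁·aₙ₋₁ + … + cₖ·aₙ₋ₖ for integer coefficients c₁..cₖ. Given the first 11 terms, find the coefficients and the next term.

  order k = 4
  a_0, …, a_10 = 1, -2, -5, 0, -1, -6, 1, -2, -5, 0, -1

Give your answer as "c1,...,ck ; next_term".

-1,0,1,1 ; -6

  a_4 = -1·0 + 0·-5 + 1·-2 + 1·1 = -1
  a_5 = -1·-1 + 0·0 + 1·-5 + 1·-2 = -6
  a_6 = -1·-6 + 0·-1 + 1·0 + 1·-5 = 1
  a_7 = -1·1 + 0·-6 + 1·-1 + 1·0 = -2
  a_8 = -1·-2 + 0·1 + 1·-6 + 1·-1 = -5
  a_9 = -1·-5 + 0·-2 + 1·1 + 1·-6 = 0
  a_10 = -1·0 + 0·-5 + 1·-2 + 1·1 = -1
  a_11 = -1·-1 + 0·0 + 1·-5 + 1·-2 = -6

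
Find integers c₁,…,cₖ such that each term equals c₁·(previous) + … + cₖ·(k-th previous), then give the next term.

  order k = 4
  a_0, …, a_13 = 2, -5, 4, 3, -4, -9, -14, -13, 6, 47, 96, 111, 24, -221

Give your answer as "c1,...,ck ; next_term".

2,-2,0,-1 ; -586

  a_4 = 2·3 + -2·4 + 0·-5 + -1·2 = -4
  a_5 = 2·-4 + -2·3 + 0·4 + -1·-5 = -9
  a_6 = 2·-9 + -2·-4 + 0·3 + -1·4 = -14
  a_7 = 2·-14 + -2·-9 + 0·-4 + -1·3 = -13
  a_8 = 2·-13 + -2·-14 + 0·-9 + -1·-4 = 6
  a_9 = 2·6 + -2·-13 + 0·-14 + -1·-9 = 47
  a_10 = 2·47 + -2·6 + 0·-13 + -1·-14 = 96
  a_11 = 2·96 + -2·47 + 0·6 + -1·-13 = 111
  a_12 = 2·111 + -2·96 + 0·47 + -1·6 = 24
  a_13 = 2·24 + -2·111 + 0·96 + -1·47 = -221
  a_14 = 2·-221 + -2·24 + 0·111 + -1·96 = -586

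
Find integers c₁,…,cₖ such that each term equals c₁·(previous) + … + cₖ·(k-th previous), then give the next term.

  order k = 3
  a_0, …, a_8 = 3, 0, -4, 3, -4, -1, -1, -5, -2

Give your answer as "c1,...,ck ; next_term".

  a_3 = 0·-4 + 1·0 + 1·3 = 3
  a_4 = 0·3 + 1·-4 + 1·0 = -4
  a_5 = 0·-4 + 1·3 + 1·-4 = -1
  a_6 = 0·-1 + 1·-4 + 1·3 = -1
  a_7 = 0·-1 + 1·-1 + 1·-4 = -5
  a_8 = 0·-5 + 1·-1 + 1·-1 = -2
  a_9 = 0·-2 + 1·-5 + 1·-1 = -6

0,1,1 ; -6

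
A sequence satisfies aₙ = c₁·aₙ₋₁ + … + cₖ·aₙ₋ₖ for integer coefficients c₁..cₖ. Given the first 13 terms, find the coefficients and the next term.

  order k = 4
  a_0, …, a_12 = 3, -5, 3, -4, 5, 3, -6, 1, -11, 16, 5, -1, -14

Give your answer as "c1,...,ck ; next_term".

  a_4 = -1·-4 + -1·3 + -2·-5 + -2·3 = 5
  a_5 = -1·5 + -1·-4 + -2·3 + -2·-5 = 3
  a_6 = -1·3 + -1·5 + -2·-4 + -2·3 = -6
  a_7 = -1·-6 + -1·3 + -2·5 + -2·-4 = 1
  a_8 = -1·1 + -1·-6 + -2·3 + -2·5 = -11
  a_9 = -1·-11 + -1·1 + -2·-6 + -2·3 = 16
  a_10 = -1·16 + -1·-11 + -2·1 + -2·-6 = 5
  a_11 = -1·5 + -1·16 + -2·-11 + -2·1 = -1
  a_12 = -1·-1 + -1·5 + -2·16 + -2·-11 = -14
  a_13 = -1·-14 + -1·-1 + -2·5 + -2·16 = -27

-1,-1,-2,-2 ; -27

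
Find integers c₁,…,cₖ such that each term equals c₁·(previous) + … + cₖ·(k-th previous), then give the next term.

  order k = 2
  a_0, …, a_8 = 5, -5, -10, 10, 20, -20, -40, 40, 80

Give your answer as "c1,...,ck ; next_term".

0,-2 ; -80

  a_2 = 0·-5 + -2·5 = -10
  a_3 = 0·-10 + -2·-5 = 10
  a_4 = 0·10 + -2·-10 = 20
  a_5 = 0·20 + -2·10 = -20
  a_6 = 0·-20 + -2·20 = -40
  a_7 = 0·-40 + -2·-20 = 40
  a_8 = 0·40 + -2·-40 = 80
  a_9 = 0·80 + -2·40 = -80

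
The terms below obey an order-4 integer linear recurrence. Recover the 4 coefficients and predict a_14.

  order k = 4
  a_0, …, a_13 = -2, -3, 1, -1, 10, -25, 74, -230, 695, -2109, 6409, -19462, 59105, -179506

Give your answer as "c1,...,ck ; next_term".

-3,0,-1,-2 ; 545162

  a_4 = -3·-1 + 0·1 + -1·-3 + -2·-2 = 10
  a_5 = -3·10 + 0·-1 + -1·1 + -2·-3 = -25
  a_6 = -3·-25 + 0·10 + -1·-1 + -2·1 = 74
  a_7 = -3·74 + 0·-25 + -1·10 + -2·-1 = -230
  a_8 = -3·-230 + 0·74 + -1·-25 + -2·10 = 695
  a_9 = -3·695 + 0·-230 + -1·74 + -2·-25 = -2109
  a_10 = -3·-2109 + 0·695 + -1·-230 + -2·74 = 6409
  a_11 = -3·6409 + 0·-2109 + -1·695 + -2·-230 = -19462
  a_12 = -3·-19462 + 0·6409 + -1·-2109 + -2·695 = 59105
  a_13 = -3·59105 + 0·-19462 + -1·6409 + -2·-2109 = -179506
  a_14 = -3·-179506 + 0·59105 + -1·-19462 + -2·6409 = 545162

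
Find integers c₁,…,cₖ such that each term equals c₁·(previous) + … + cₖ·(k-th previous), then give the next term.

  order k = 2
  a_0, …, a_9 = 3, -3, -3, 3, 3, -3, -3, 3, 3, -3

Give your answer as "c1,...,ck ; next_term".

0,-1 ; -3

  a_2 = 0·-3 + -1·3 = -3
  a_3 = 0·-3 + -1·-3 = 3
  a_4 = 0·3 + -1·-3 = 3
  a_5 = 0·3 + -1·3 = -3
  a_6 = 0·-3 + -1·3 = -3
  a_7 = 0·-3 + -1·-3 = 3
  a_8 = 0·3 + -1·-3 = 3
  a_9 = 0·3 + -1·3 = -3
  a_10 = 0·-3 + -1·3 = -3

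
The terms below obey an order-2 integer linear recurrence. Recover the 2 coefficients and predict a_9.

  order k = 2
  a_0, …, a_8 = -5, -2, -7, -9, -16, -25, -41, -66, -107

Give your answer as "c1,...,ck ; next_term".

  a_2 = 1·-2 + 1·-5 = -7
  a_3 = 1·-7 + 1·-2 = -9
  a_4 = 1·-9 + 1·-7 = -16
  a_5 = 1·-16 + 1·-9 = -25
  a_6 = 1·-25 + 1·-16 = -41
  a_7 = 1·-41 + 1·-25 = -66
  a_8 = 1·-66 + 1·-41 = -107
  a_9 = 1·-107 + 1·-66 = -173

1,1 ; -173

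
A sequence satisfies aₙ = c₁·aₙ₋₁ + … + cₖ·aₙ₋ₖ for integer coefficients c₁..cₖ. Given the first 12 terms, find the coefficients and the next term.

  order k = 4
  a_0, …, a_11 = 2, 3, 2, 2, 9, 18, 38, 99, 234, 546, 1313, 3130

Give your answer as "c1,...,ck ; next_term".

2,0,3,-2 ; 7430

  a_4 = 2·2 + 0·2 + 3·3 + -2·2 = 9
  a_5 = 2·9 + 0·2 + 3·2 + -2·3 = 18
  a_6 = 2·18 + 0·9 + 3·2 + -2·2 = 38
  a_7 = 2·38 + 0·18 + 3·9 + -2·2 = 99
  a_8 = 2·99 + 0·38 + 3·18 + -2·9 = 234
  a_9 = 2·234 + 0·99 + 3·38 + -2·18 = 546
  a_10 = 2·546 + 0·234 + 3·99 + -2·38 = 1313
  a_11 = 2·1313 + 0·546 + 3·234 + -2·99 = 3130
  a_12 = 2·3130 + 0·1313 + 3·546 + -2·234 = 7430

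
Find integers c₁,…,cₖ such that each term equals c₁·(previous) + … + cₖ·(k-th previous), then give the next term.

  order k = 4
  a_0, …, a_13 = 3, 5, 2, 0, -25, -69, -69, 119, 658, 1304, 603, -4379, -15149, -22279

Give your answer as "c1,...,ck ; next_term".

  a_4 = 2·0 + -3·2 + -2·5 + -3·3 = -25
  a_5 = 2·-25 + -3·0 + -2·2 + -3·5 = -69
  a_6 = 2·-69 + -3·-25 + -2·0 + -3·2 = -69
  a_7 = 2·-69 + -3·-69 + -2·-25 + -3·0 = 119
  a_8 = 2·119 + -3·-69 + -2·-69 + -3·-25 = 658
  a_9 = 2·658 + -3·119 + -2·-69 + -3·-69 = 1304
  a_10 = 2·1304 + -3·658 + -2·119 + -3·-69 = 603
  a_11 = 2·603 + -3·1304 + -2·658 + -3·119 = -4379
  a_12 = 2·-4379 + -3·603 + -2·1304 + -3·658 = -15149
  a_13 = 2·-15149 + -3·-4379 + -2·603 + -3·1304 = -22279
  a_14 = 2·-22279 + -3·-15149 + -2·-4379 + -3·603 = 7838

2,-3,-2,-3 ; 7838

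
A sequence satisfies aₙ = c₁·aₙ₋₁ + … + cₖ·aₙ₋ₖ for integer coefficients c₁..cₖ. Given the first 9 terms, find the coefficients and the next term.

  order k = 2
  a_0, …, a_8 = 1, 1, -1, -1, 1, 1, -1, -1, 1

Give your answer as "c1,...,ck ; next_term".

0,-1 ; 1

  a_2 = 0·1 + -1·1 = -1
  a_3 = 0·-1 + -1·1 = -1
  a_4 = 0·-1 + -1·-1 = 1
  a_5 = 0·1 + -1·-1 = 1
  a_6 = 0·1 + -1·1 = -1
  a_7 = 0·-1 + -1·1 = -1
  a_8 = 0·-1 + -1·-1 = 1
  a_9 = 0·1 + -1·-1 = 1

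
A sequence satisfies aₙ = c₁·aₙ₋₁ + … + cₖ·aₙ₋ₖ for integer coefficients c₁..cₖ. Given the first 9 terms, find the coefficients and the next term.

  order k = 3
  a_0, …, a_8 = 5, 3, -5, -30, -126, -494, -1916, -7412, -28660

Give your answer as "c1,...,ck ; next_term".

  a_3 = 4·-5 + 0·3 + -2·5 = -30
  a_4 = 4·-30 + 0·-5 + -2·3 = -126
  a_5 = 4·-126 + 0·-30 + -2·-5 = -494
  a_6 = 4·-494 + 0·-126 + -2·-30 = -1916
  a_7 = 4·-1916 + 0·-494 + -2·-126 = -7412
  a_8 = 4·-7412 + 0·-1916 + -2·-494 = -28660
  a_9 = 4·-28660 + 0·-7412 + -2·-1916 = -110808

4,0,-2 ; -110808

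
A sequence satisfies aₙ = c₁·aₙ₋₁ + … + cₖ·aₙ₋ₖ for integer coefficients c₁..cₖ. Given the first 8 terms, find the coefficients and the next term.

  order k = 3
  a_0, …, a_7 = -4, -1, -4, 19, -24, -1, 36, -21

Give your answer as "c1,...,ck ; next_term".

  a_3 = -2·-4 + -3·-1 + -2·-4 = 19
  a_4 = -2·19 + -3·-4 + -2·-1 = -24
  a_5 = -2·-24 + -3·19 + -2·-4 = -1
  a_6 = -2·-1 + -3·-24 + -2·19 = 36
  a_7 = -2·36 + -3·-1 + -2·-24 = -21
  a_8 = -2·-21 + -3·36 + -2·-1 = -64

-2,-3,-2 ; -64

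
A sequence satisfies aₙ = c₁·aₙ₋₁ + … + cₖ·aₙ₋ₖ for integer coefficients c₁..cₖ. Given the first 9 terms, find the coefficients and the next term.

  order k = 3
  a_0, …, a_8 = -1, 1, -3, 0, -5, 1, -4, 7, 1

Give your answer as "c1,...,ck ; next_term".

  a_3 = 1·-3 + 1·1 + -2·-1 = 0
  a_4 = 1·0 + 1·-3 + -2·1 = -5
  a_5 = 1·-5 + 1·0 + -2·-3 = 1
  a_6 = 1·1 + 1·-5 + -2·0 = -4
  a_7 = 1·-4 + 1·1 + -2·-5 = 7
  a_8 = 1·7 + 1·-4 + -2·1 = 1
  a_9 = 1·1 + 1·7 + -2·-4 = 16

1,1,-2 ; 16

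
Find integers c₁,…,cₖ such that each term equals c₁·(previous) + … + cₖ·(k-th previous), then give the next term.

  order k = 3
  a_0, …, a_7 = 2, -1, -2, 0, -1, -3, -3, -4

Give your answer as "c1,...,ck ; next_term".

  a_3 = 1·-2 + 0·-1 + 1·2 = 0
  a_4 = 1·0 + 0·-2 + 1·-1 = -1
  a_5 = 1·-1 + 0·0 + 1·-2 = -3
  a_6 = 1·-3 + 0·-1 + 1·0 = -3
  a_7 = 1·-3 + 0·-3 + 1·-1 = -4
  a_8 = 1·-4 + 0·-3 + 1·-3 = -7

1,0,1 ; -7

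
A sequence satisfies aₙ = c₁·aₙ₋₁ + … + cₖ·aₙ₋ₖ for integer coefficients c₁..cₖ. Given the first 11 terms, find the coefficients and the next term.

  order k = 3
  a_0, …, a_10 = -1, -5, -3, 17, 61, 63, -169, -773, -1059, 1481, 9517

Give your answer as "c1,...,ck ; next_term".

  a_3 = 2·-3 + -4·-5 + -3·-1 = 17
  a_4 = 2·17 + -4·-3 + -3·-5 = 61
  a_5 = 2·61 + -4·17 + -3·-3 = 63
  a_6 = 2·63 + -4·61 + -3·17 = -169
  a_7 = 2·-169 + -4·63 + -3·61 = -773
  a_8 = 2·-773 + -4·-169 + -3·63 = -1059
  a_9 = 2·-1059 + -4·-773 + -3·-169 = 1481
  a_10 = 2·1481 + -4·-1059 + -3·-773 = 9517
  a_11 = 2·9517 + -4·1481 + -3·-1059 = 16287

2,-4,-3 ; 16287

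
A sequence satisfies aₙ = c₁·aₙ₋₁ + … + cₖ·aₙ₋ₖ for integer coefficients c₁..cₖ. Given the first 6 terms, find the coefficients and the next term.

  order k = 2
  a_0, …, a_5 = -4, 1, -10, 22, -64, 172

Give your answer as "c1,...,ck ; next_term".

-2,2 ; -472

  a_2 = -2·1 + 2·-4 = -10
  a_3 = -2·-10 + 2·1 = 22
  a_4 = -2·22 + 2·-10 = -64
  a_5 = -2·-64 + 2·22 = 172
  a_6 = -2·172 + 2·-64 = -472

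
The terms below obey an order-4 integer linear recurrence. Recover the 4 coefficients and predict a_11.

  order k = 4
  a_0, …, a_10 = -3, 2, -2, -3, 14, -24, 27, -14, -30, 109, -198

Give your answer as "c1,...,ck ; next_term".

  a_4 = -2·-3 + -2·-2 + -1·2 + -2·-3 = 14
  a_5 = -2·14 + -2·-3 + -1·-2 + -2·2 = -24
  a_6 = -2·-24 + -2·14 + -1·-3 + -2·-2 = 27
  a_7 = -2·27 + -2·-24 + -1·14 + -2·-3 = -14
  a_8 = -2·-14 + -2·27 + -1·-24 + -2·14 = -30
  a_9 = -2·-30 + -2·-14 + -1·27 + -2·-24 = 109
  a_10 = -2·109 + -2·-30 + -1·-14 + -2·27 = -198
  a_11 = -2·-198 + -2·109 + -1·-30 + -2·-14 = 236

-2,-2,-1,-2 ; 236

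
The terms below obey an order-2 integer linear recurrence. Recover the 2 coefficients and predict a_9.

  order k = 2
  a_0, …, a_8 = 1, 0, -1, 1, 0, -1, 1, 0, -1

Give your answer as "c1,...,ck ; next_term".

  a_2 = -1·0 + -1·1 = -1
  a_3 = -1·-1 + -1·0 = 1
  a_4 = -1·1 + -1·-1 = 0
  a_5 = -1·0 + -1·1 = -1
  a_6 = -1·-1 + -1·0 = 1
  a_7 = -1·1 + -1·-1 = 0
  a_8 = -1·0 + -1·1 = -1
  a_9 = -1·-1 + -1·0 = 1

-1,-1 ; 1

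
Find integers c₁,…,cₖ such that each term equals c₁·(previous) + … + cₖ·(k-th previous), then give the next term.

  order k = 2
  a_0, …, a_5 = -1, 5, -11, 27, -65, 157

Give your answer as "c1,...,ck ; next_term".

  a_2 = -2·5 + 1·-1 = -11
  a_3 = -2·-11 + 1·5 = 27
  a_4 = -2·27 + 1·-11 = -65
  a_5 = -2·-65 + 1·27 = 157
  a_6 = -2·157 + 1·-65 = -379

-2,1 ; -379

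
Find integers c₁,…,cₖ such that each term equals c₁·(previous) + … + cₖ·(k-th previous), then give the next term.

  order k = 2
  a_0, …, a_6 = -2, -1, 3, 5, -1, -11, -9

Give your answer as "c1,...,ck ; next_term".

1,-2 ; 13

  a_2 = 1·-1 + -2·-2 = 3
  a_3 = 1·3 + -2·-1 = 5
  a_4 = 1·5 + -2·3 = -1
  a_5 = 1·-1 + -2·5 = -11
  a_6 = 1·-11 + -2·-1 = -9
  a_7 = 1·-9 + -2·-11 = 13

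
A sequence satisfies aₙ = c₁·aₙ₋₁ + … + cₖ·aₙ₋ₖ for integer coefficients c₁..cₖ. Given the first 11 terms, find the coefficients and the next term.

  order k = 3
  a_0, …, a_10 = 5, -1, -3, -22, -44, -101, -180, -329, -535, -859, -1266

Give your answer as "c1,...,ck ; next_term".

2,1,-3 ; -1786

  a_3 = 2·-3 + 1·-1 + -3·5 = -22
  a_4 = 2·-22 + 1·-3 + -3·-1 = -44
  a_5 = 2·-44 + 1·-22 + -3·-3 = -101
  a_6 = 2·-101 + 1·-44 + -3·-22 = -180
  a_7 = 2·-180 + 1·-101 + -3·-44 = -329
  a_8 = 2·-329 + 1·-180 + -3·-101 = -535
  a_9 = 2·-535 + 1·-329 + -3·-180 = -859
  a_10 = 2·-859 + 1·-535 + -3·-329 = -1266
  a_11 = 2·-1266 + 1·-859 + -3·-535 = -1786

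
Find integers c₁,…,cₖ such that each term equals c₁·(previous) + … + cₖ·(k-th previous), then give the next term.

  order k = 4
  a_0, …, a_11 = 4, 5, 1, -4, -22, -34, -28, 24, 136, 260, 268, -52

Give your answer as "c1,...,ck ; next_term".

  a_4 = 1·-4 + 0·1 + -2·5 + -2·4 = -22
  a_5 = 1·-22 + 0·-4 + -2·1 + -2·5 = -34
  a_6 = 1·-34 + 0·-22 + -2·-4 + -2·1 = -28
  a_7 = 1·-28 + 0·-34 + -2·-22 + -2·-4 = 24
  a_8 = 1·24 + 0·-28 + -2·-34 + -2·-22 = 136
  a_9 = 1·136 + 0·24 + -2·-28 + -2·-34 = 260
  a_10 = 1·260 + 0·136 + -2·24 + -2·-28 = 268
  a_11 = 1·268 + 0·260 + -2·136 + -2·24 = -52
  a_12 = 1·-52 + 0·268 + -2·260 + -2·136 = -844

1,0,-2,-2 ; -844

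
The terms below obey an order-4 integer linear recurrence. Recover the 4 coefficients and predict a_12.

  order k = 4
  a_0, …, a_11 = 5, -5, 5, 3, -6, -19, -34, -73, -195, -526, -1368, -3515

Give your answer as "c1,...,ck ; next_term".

  a_4 = 3·3 + -2·5 + 2·-5 + 1·5 = -6
  a_5 = 3·-6 + -2·3 + 2·5 + 1·-5 = -19
  a_6 = 3·-19 + -2·-6 + 2·3 + 1·5 = -34
  a_7 = 3·-34 + -2·-19 + 2·-6 + 1·3 = -73
  a_8 = 3·-73 + -2·-34 + 2·-19 + 1·-6 = -195
  a_9 = 3·-195 + -2·-73 + 2·-34 + 1·-19 = -526
  a_10 = 3·-526 + -2·-195 + 2·-73 + 1·-34 = -1368
  a_11 = 3·-1368 + -2·-526 + 2·-195 + 1·-73 = -3515
  a_12 = 3·-3515 + -2·-1368 + 2·-526 + 1·-195 = -9056

3,-2,2,1 ; -9056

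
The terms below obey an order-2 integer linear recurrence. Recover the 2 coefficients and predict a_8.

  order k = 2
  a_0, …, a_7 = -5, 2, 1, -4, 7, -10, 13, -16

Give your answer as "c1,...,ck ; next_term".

  a_2 = -2·2 + -1·-5 = 1
  a_3 = -2·1 + -1·2 = -4
  a_4 = -2·-4 + -1·1 = 7
  a_5 = -2·7 + -1·-4 = -10
  a_6 = -2·-10 + -1·7 = 13
  a_7 = -2·13 + -1·-10 = -16
  a_8 = -2·-16 + -1·13 = 19

-2,-1 ; 19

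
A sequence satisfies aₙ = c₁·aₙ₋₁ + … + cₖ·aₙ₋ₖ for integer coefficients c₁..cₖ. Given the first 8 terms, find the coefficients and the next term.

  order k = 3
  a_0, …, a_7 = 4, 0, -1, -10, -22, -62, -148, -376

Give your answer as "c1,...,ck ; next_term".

  a_3 = 2·-1 + 2·0 + -2·4 = -10
  a_4 = 2·-10 + 2·-1 + -2·0 = -22
  a_5 = 2·-22 + 2·-10 + -2·-1 = -62
  a_6 = 2·-62 + 2·-22 + -2·-10 = -148
  a_7 = 2·-148 + 2·-62 + -2·-22 = -376
  a_8 = 2·-376 + 2·-148 + -2·-62 = -924

2,2,-2 ; -924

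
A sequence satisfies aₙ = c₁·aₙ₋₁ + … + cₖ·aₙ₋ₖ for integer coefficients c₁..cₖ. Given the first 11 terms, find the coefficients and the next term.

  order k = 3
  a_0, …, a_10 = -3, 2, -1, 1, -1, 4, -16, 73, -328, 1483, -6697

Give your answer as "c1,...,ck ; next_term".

-4,3,3 ; 30253

  a_3 = -4·-1 + 3·2 + 3·-3 = 1
  a_4 = -4·1 + 3·-1 + 3·2 = -1
  a_5 = -4·-1 + 3·1 + 3·-1 = 4
  a_6 = -4·4 + 3·-1 + 3·1 = -16
  a_7 = -4·-16 + 3·4 + 3·-1 = 73
  a_8 = -4·73 + 3·-16 + 3·4 = -328
  a_9 = -4·-328 + 3·73 + 3·-16 = 1483
  a_10 = -4·1483 + 3·-328 + 3·73 = -6697
  a_11 = -4·-6697 + 3·1483 + 3·-328 = 30253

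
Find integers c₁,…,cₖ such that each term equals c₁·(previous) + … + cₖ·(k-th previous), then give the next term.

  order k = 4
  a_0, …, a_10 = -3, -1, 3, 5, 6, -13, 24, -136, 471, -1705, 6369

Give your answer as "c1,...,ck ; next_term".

-3,2,-3,-4 ; -23386

  a_4 = -3·5 + 2·3 + -3·-1 + -4·-3 = 6
  a_5 = -3·6 + 2·5 + -3·3 + -4·-1 = -13
  a_6 = -3·-13 + 2·6 + -3·5 + -4·3 = 24
  a_7 = -3·24 + 2·-13 + -3·6 + -4·5 = -136
  a_8 = -3·-136 + 2·24 + -3·-13 + -4·6 = 471
  a_9 = -3·471 + 2·-136 + -3·24 + -4·-13 = -1705
  a_10 = -3·-1705 + 2·471 + -3·-136 + -4·24 = 6369
  a_11 = -3·6369 + 2·-1705 + -3·471 + -4·-136 = -23386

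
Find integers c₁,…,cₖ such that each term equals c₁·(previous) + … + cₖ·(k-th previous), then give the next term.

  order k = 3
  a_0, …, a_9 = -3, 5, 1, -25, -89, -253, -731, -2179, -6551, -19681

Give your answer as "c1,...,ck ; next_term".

4,-4,3 ; -59057

  a_3 = 4·1 + -4·5 + 3·-3 = -25
  a_4 = 4·-25 + -4·1 + 3·5 = -89
  a_5 = 4·-89 + -4·-25 + 3·1 = -253
  a_6 = 4·-253 + -4·-89 + 3·-25 = -731
  a_7 = 4·-731 + -4·-253 + 3·-89 = -2179
  a_8 = 4·-2179 + -4·-731 + 3·-253 = -6551
  a_9 = 4·-6551 + -4·-2179 + 3·-731 = -19681
  a_10 = 4·-19681 + -4·-6551 + 3·-2179 = -59057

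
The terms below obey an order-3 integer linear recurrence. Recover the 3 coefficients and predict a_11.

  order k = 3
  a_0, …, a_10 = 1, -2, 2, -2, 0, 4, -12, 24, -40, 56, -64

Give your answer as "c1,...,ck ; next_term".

-2,0,2 ; 48

  a_3 = -2·2 + 0·-2 + 2·1 = -2
  a_4 = -2·-2 + 0·2 + 2·-2 = 0
  a_5 = -2·0 + 0·-2 + 2·2 = 4
  a_6 = -2·4 + 0·0 + 2·-2 = -12
  a_7 = -2·-12 + 0·4 + 2·0 = 24
  a_8 = -2·24 + 0·-12 + 2·4 = -40
  a_9 = -2·-40 + 0·24 + 2·-12 = 56
  a_10 = -2·56 + 0·-40 + 2·24 = -64
  a_11 = -2·-64 + 0·56 + 2·-40 = 48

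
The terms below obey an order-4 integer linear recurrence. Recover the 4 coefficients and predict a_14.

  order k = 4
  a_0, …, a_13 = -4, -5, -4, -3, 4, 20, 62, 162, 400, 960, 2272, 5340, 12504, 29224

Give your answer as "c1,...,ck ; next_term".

  a_4 = 2·-3 + 2·-4 + -2·-5 + -2·-4 = 4
  a_5 = 2·4 + 2·-3 + -2·-4 + -2·-5 = 20
  a_6 = 2·20 + 2·4 + -2·-3 + -2·-4 = 62
  a_7 = 2·62 + 2·20 + -2·4 + -2·-3 = 162
  a_8 = 2·162 + 2·62 + -2·20 + -2·4 = 400
  a_9 = 2·400 + 2·162 + -2·62 + -2·20 = 960
  a_10 = 2·960 + 2·400 + -2·162 + -2·62 = 2272
  a_11 = 2·2272 + 2·960 + -2·400 + -2·162 = 5340
  a_12 = 2·5340 + 2·2272 + -2·960 + -2·400 = 12504
  a_13 = 2·12504 + 2·5340 + -2·2272 + -2·960 = 29224
  a_14 = 2·29224 + 2·12504 + -2·5340 + -2·2272 = 68232

2,2,-2,-2 ; 68232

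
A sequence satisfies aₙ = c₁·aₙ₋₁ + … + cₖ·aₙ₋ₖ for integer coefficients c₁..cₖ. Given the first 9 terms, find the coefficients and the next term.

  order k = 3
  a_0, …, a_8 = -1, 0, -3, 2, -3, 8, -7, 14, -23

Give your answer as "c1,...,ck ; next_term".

  a_3 = 0·-3 + 1·0 + -2·-1 = 2
  a_4 = 0·2 + 1·-3 + -2·0 = -3
  a_5 = 0·-3 + 1·2 + -2·-3 = 8
  a_6 = 0·8 + 1·-3 + -2·2 = -7
  a_7 = 0·-7 + 1·8 + -2·-3 = 14
  a_8 = 0·14 + 1·-7 + -2·8 = -23
  a_9 = 0·-23 + 1·14 + -2·-7 = 28

0,1,-2 ; 28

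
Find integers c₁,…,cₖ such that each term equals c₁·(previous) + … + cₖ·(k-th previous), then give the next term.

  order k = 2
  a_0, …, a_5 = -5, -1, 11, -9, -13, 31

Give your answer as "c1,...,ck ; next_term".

  a_2 = -1·-1 + -2·-5 = 11
  a_3 = -1·11 + -2·-1 = -9
  a_4 = -1·-9 + -2·11 = -13
  a_5 = -1·-13 + -2·-9 = 31
  a_6 = -1·31 + -2·-13 = -5

-1,-2 ; -5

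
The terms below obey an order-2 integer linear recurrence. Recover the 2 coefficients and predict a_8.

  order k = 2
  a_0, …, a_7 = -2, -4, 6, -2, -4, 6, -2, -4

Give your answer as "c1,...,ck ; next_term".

-1,-1 ; 6

  a_2 = -1·-4 + -1·-2 = 6
  a_3 = -1·6 + -1·-4 = -2
  a_4 = -1·-2 + -1·6 = -4
  a_5 = -1·-4 + -1·-2 = 6
  a_6 = -1·6 + -1·-4 = -2
  a_7 = -1·-2 + -1·6 = -4
  a_8 = -1·-4 + -1·-2 = 6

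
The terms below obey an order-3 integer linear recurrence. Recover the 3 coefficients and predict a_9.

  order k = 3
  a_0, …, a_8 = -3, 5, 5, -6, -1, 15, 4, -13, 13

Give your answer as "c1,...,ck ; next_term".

1,-1,2 ; 34

  a_3 = 1·5 + -1·5 + 2·-3 = -6
  a_4 = 1·-6 + -1·5 + 2·5 = -1
  a_5 = 1·-1 + -1·-6 + 2·5 = 15
  a_6 = 1·15 + -1·-1 + 2·-6 = 4
  a_7 = 1·4 + -1·15 + 2·-1 = -13
  a_8 = 1·-13 + -1·4 + 2·15 = 13
  a_9 = 1·13 + -1·-13 + 2·4 = 34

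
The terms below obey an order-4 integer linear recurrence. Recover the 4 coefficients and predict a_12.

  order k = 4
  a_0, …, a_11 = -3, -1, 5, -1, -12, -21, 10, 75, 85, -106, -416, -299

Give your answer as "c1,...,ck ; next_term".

1,-2,-2,1 ; 830

  a_4 = 1·-1 + -2·5 + -2·-1 + 1·-3 = -12
  a_5 = 1·-12 + -2·-1 + -2·5 + 1·-1 = -21
  a_6 = 1·-21 + -2·-12 + -2·-1 + 1·5 = 10
  a_7 = 1·10 + -2·-21 + -2·-12 + 1·-1 = 75
  a_8 = 1·75 + -2·10 + -2·-21 + 1·-12 = 85
  a_9 = 1·85 + -2·75 + -2·10 + 1·-21 = -106
  a_10 = 1·-106 + -2·85 + -2·75 + 1·10 = -416
  a_11 = 1·-416 + -2·-106 + -2·85 + 1·75 = -299
  a_12 = 1·-299 + -2·-416 + -2·-106 + 1·85 = 830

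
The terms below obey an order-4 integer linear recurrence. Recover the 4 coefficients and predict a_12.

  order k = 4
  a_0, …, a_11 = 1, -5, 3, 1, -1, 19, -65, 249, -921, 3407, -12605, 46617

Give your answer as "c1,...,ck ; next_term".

-3,3,1,-2 ; -172417

  a_4 = -3·1 + 3·3 + 1·-5 + -2·1 = -1
  a_5 = -3·-1 + 3·1 + 1·3 + -2·-5 = 19
  a_6 = -3·19 + 3·-1 + 1·1 + -2·3 = -65
  a_7 = -3·-65 + 3·19 + 1·-1 + -2·1 = 249
  a_8 = -3·249 + 3·-65 + 1·19 + -2·-1 = -921
  a_9 = -3·-921 + 3·249 + 1·-65 + -2·19 = 3407
  a_10 = -3·3407 + 3·-921 + 1·249 + -2·-65 = -12605
  a_11 = -3·-12605 + 3·3407 + 1·-921 + -2·249 = 46617
  a_12 = -3·46617 + 3·-12605 + 1·3407 + -2·-921 = -172417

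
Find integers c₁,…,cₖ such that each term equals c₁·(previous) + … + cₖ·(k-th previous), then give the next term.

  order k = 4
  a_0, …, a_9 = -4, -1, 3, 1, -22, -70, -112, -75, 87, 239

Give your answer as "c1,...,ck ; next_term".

  a_4 = 3·1 + -4·3 + 1·-1 + 3·-4 = -22
  a_5 = 3·-22 + -4·1 + 1·3 + 3·-1 = -70
  a_6 = 3·-70 + -4·-22 + 1·1 + 3·3 = -112
  a_7 = 3·-112 + -4·-70 + 1·-22 + 3·1 = -75
  a_8 = 3·-75 + -4·-112 + 1·-70 + 3·-22 = 87
  a_9 = 3·87 + -4·-75 + 1·-112 + 3·-70 = 239
  a_10 = 3·239 + -4·87 + 1·-75 + 3·-112 = -42

3,-4,1,3 ; -42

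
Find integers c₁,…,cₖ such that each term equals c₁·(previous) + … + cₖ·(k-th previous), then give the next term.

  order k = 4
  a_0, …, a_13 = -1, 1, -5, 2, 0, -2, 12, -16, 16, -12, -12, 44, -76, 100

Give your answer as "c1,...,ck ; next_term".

  a_4 = -1·2 + 0·-5 + 0·1 + -2·-1 = 0
  a_5 = -1·0 + 0·2 + 0·-5 + -2·1 = -2
  a_6 = -1·-2 + 0·0 + 0·2 + -2·-5 = 12
  a_7 = -1·12 + 0·-2 + 0·0 + -2·2 = -16
  a_8 = -1·-16 + 0·12 + 0·-2 + -2·0 = 16
  a_9 = -1·16 + 0·-16 + 0·12 + -2·-2 = -12
  a_10 = -1·-12 + 0·16 + 0·-16 + -2·12 = -12
  a_11 = -1·-12 + 0·-12 + 0·16 + -2·-16 = 44
  a_12 = -1·44 + 0·-12 + 0·-12 + -2·16 = -76
  a_13 = -1·-76 + 0·44 + 0·-12 + -2·-12 = 100
  a_14 = -1·100 + 0·-76 + 0·44 + -2·-12 = -76

-1,0,0,-2 ; -76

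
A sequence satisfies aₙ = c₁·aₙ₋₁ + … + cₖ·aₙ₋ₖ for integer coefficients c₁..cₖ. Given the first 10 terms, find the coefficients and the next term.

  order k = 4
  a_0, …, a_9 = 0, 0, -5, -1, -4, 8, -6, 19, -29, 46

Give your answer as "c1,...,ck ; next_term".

  a_4 = -1·-1 + 1·-5 + -1·0 + -1·0 = -4
  a_5 = -1·-4 + 1·-1 + -1·-5 + -1·0 = 8
  a_6 = -1·8 + 1·-4 + -1·-1 + -1·-5 = -6
  a_7 = -1·-6 + 1·8 + -1·-4 + -1·-1 = 19
  a_8 = -1·19 + 1·-6 + -1·8 + -1·-4 = -29
  a_9 = -1·-29 + 1·19 + -1·-6 + -1·8 = 46
  a_10 = -1·46 + 1·-29 + -1·19 + -1·-6 = -88

-1,1,-1,-1 ; -88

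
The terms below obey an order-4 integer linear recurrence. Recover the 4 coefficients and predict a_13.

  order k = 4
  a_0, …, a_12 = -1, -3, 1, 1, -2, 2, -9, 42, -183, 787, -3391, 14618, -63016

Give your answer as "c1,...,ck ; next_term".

-4,1,-1,2 ; 271647

  a_4 = -4·1 + 1·1 + -1·-3 + 2·-1 = -2
  a_5 = -4·-2 + 1·1 + -1·1 + 2·-3 = 2
  a_6 = -4·2 + 1·-2 + -1·1 + 2·1 = -9
  a_7 = -4·-9 + 1·2 + -1·-2 + 2·1 = 42
  a_8 = -4·42 + 1·-9 + -1·2 + 2·-2 = -183
  a_9 = -4·-183 + 1·42 + -1·-9 + 2·2 = 787
  a_10 = -4·787 + 1·-183 + -1·42 + 2·-9 = -3391
  a_11 = -4·-3391 + 1·787 + -1·-183 + 2·42 = 14618
  a_12 = -4·14618 + 1·-3391 + -1·787 + 2·-183 = -63016
  a_13 = -4·-63016 + 1·14618 + -1·-3391 + 2·787 = 271647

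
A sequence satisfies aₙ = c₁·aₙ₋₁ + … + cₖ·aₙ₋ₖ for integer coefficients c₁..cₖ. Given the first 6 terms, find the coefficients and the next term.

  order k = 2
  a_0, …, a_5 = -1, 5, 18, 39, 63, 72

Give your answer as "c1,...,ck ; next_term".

  a_2 = 3·5 + -3·-1 = 18
  a_3 = 3·18 + -3·5 = 39
  a_4 = 3·39 + -3·18 = 63
  a_5 = 3·63 + -3·39 = 72
  a_6 = 3·72 + -3·63 = 27

3,-3 ; 27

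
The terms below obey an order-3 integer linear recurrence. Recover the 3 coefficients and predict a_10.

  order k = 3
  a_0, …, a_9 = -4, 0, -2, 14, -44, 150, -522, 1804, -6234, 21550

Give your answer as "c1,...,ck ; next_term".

-3,1,-2 ; -74492

  a_3 = -3·-2 + 1·0 + -2·-4 = 14
  a_4 = -3·14 + 1·-2 + -2·0 = -44
  a_5 = -3·-44 + 1·14 + -2·-2 = 150
  a_6 = -3·150 + 1·-44 + -2·14 = -522
  a_7 = -3·-522 + 1·150 + -2·-44 = 1804
  a_8 = -3·1804 + 1·-522 + -2·150 = -6234
  a_9 = -3·-6234 + 1·1804 + -2·-522 = 21550
  a_10 = -3·21550 + 1·-6234 + -2·1804 = -74492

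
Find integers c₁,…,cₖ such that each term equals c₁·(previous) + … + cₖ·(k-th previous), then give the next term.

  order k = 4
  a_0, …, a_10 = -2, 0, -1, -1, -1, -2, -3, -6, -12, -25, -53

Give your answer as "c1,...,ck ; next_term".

  a_4 = 2·-1 + 1·-1 + -1·0 + -1·-2 = -1
  a_5 = 2·-1 + 1·-1 + -1·-1 + -1·0 = -2
  a_6 = 2·-2 + 1·-1 + -1·-1 + -1·-1 = -3
  a_7 = 2·-3 + 1·-2 + -1·-1 + -1·-1 = -6
  a_8 = 2·-6 + 1·-3 + -1·-2 + -1·-1 = -12
  a_9 = 2·-12 + 1·-6 + -1·-3 + -1·-2 = -25
  a_10 = 2·-25 + 1·-12 + -1·-6 + -1·-3 = -53
  a_11 = 2·-53 + 1·-25 + -1·-12 + -1·-6 = -113

2,1,-1,-1 ; -113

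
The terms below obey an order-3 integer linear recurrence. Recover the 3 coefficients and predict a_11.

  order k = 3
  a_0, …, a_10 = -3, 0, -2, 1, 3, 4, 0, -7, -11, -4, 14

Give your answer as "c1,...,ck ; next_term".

  a_3 = 1·-2 + -1·0 + -1·-3 = 1
  a_4 = 1·1 + -1·-2 + -1·0 = 3
  a_5 = 1·3 + -1·1 + -1·-2 = 4
  a_6 = 1·4 + -1·3 + -1·1 = 0
  a_7 = 1·0 + -1·4 + -1·3 = -7
  a_8 = 1·-7 + -1·0 + -1·4 = -11
  a_9 = 1·-11 + -1·-7 + -1·0 = -4
  a_10 = 1·-4 + -1·-11 + -1·-7 = 14
  a_11 = 1·14 + -1·-4 + -1·-11 = 29

1,-1,-1 ; 29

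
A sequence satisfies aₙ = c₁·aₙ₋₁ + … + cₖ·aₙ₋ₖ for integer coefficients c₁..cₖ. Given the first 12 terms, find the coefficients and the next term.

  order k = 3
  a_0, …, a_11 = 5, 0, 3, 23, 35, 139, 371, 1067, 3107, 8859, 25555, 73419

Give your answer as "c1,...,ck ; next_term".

1,4,4 ; 211075

  a_3 = 1·3 + 4·0 + 4·5 = 23
  a_4 = 1·23 + 4·3 + 4·0 = 35
  a_5 = 1·35 + 4·23 + 4·3 = 139
  a_6 = 1·139 + 4·35 + 4·23 = 371
  a_7 = 1·371 + 4·139 + 4·35 = 1067
  a_8 = 1·1067 + 4·371 + 4·139 = 3107
  a_9 = 1·3107 + 4·1067 + 4·371 = 8859
  a_10 = 1·8859 + 4·3107 + 4·1067 = 25555
  a_11 = 1·25555 + 4·8859 + 4·3107 = 73419
  a_12 = 1·73419 + 4·25555 + 4·8859 = 211075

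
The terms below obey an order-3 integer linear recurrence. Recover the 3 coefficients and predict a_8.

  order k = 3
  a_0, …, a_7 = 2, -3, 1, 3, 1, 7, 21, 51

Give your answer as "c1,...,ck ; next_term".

  a_3 = 2·1 + 1·-3 + 2·2 = 3
  a_4 = 2·3 + 1·1 + 2·-3 = 1
  a_5 = 2·1 + 1·3 + 2·1 = 7
  a_6 = 2·7 + 1·1 + 2·3 = 21
  a_7 = 2·21 + 1·7 + 2·1 = 51
  a_8 = 2·51 + 1·21 + 2·7 = 137

2,1,2 ; 137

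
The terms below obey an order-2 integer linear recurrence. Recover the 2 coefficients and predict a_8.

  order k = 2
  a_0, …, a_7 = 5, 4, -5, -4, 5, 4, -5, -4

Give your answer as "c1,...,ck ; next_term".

  a_2 = 0·4 + -1·5 = -5
  a_3 = 0·-5 + -1·4 = -4
  a_4 = 0·-4 + -1·-5 = 5
  a_5 = 0·5 + -1·-4 = 4
  a_6 = 0·4 + -1·5 = -5
  a_7 = 0·-5 + -1·4 = -4
  a_8 = 0·-4 + -1·-5 = 5

0,-1 ; 5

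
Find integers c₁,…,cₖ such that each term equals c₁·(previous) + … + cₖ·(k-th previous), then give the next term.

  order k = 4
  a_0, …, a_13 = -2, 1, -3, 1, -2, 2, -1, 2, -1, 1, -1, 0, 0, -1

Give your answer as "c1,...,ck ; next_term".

-1,1,0,-1 ; 2

  a_4 = -1·1 + 1·-3 + 0·1 + -1·-2 = -2
  a_5 = -1·-2 + 1·1 + 0·-3 + -1·1 = 2
  a_6 = -1·2 + 1·-2 + 0·1 + -1·-3 = -1
  a_7 = -1·-1 + 1·2 + 0·-2 + -1·1 = 2
  a_8 = -1·2 + 1·-1 + 0·2 + -1·-2 = -1
  a_9 = -1·-1 + 1·2 + 0·-1 + -1·2 = 1
  a_10 = -1·1 + 1·-1 + 0·2 + -1·-1 = -1
  a_11 = -1·-1 + 1·1 + 0·-1 + -1·2 = 0
  a_12 = -1·0 + 1·-1 + 0·1 + -1·-1 = 0
  a_13 = -1·0 + 1·0 + 0·-1 + -1·1 = -1
  a_14 = -1·-1 + 1·0 + 0·0 + -1·-1 = 2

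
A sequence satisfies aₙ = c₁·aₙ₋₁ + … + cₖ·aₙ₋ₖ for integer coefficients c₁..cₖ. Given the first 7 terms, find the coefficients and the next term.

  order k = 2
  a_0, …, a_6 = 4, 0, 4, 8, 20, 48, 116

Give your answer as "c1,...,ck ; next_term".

2,1 ; 280

  a_2 = 2·0 + 1·4 = 4
  a_3 = 2·4 + 1·0 = 8
  a_4 = 2·8 + 1·4 = 20
  a_5 = 2·20 + 1·8 = 48
  a_6 = 2·48 + 1·20 = 116
  a_7 = 2·116 + 1·48 = 280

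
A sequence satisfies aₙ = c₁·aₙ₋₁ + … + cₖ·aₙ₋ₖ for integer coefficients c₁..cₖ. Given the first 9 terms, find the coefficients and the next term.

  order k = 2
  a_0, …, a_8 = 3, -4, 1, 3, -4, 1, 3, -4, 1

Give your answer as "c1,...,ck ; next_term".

  a_2 = -1·-4 + -1·3 = 1
  a_3 = -1·1 + -1·-4 = 3
  a_4 = -1·3 + -1·1 = -4
  a_5 = -1·-4 + -1·3 = 1
  a_6 = -1·1 + -1·-4 = 3
  a_7 = -1·3 + -1·1 = -4
  a_8 = -1·-4 + -1·3 = 1
  a_9 = -1·1 + -1·-4 = 3

-1,-1 ; 3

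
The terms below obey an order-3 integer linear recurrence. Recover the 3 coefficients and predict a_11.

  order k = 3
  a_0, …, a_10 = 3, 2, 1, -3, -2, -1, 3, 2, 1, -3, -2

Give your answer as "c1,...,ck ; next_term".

  a_3 = 0·1 + 0·2 + -1·3 = -3
  a_4 = 0·-3 + 0·1 + -1·2 = -2
  a_5 = 0·-2 + 0·-3 + -1·1 = -1
  a_6 = 0·-1 + 0·-2 + -1·-3 = 3
  a_7 = 0·3 + 0·-1 + -1·-2 = 2
  a_8 = 0·2 + 0·3 + -1·-1 = 1
  a_9 = 0·1 + 0·2 + -1·3 = -3
  a_10 = 0·-3 + 0·1 + -1·2 = -2
  a_11 = 0·-2 + 0·-3 + -1·1 = -1

0,0,-1 ; -1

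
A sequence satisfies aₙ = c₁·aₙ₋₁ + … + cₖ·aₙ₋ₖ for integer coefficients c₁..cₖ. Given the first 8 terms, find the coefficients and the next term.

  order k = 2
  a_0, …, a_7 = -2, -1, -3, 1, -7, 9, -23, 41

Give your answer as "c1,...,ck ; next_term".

  a_2 = -1·-1 + 2·-2 = -3
  a_3 = -1·-3 + 2·-1 = 1
  a_4 = -1·1 + 2·-3 = -7
  a_5 = -1·-7 + 2·1 = 9
  a_6 = -1·9 + 2·-7 = -23
  a_7 = -1·-23 + 2·9 = 41
  a_8 = -1·41 + 2·-23 = -87

-1,2 ; -87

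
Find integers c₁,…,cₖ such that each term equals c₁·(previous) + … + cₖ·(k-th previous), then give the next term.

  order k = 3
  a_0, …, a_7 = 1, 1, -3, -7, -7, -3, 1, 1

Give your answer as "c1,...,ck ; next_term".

  a_3 = 2·-3 + -2·1 + 1·1 = -7
  a_4 = 2·-7 + -2·-3 + 1·1 = -7
  a_5 = 2·-7 + -2·-7 + 1·-3 = -3
  a_6 = 2·-3 + -2·-7 + 1·-7 = 1
  a_7 = 2·1 + -2·-3 + 1·-7 = 1
  a_8 = 2·1 + -2·1 + 1·-3 = -3

2,-2,1 ; -3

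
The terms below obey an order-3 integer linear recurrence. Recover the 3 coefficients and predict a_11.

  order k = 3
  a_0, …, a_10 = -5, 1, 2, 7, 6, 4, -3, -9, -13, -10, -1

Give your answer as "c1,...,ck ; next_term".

1,0,-1 ; 12

  a_3 = 1·2 + 0·1 + -1·-5 = 7
  a_4 = 1·7 + 0·2 + -1·1 = 6
  a_5 = 1·6 + 0·7 + -1·2 = 4
  a_6 = 1·4 + 0·6 + -1·7 = -3
  a_7 = 1·-3 + 0·4 + -1·6 = -9
  a_8 = 1·-9 + 0·-3 + -1·4 = -13
  a_9 = 1·-13 + 0·-9 + -1·-3 = -10
  a_10 = 1·-10 + 0·-13 + -1·-9 = -1
  a_11 = 1·-1 + 0·-10 + -1·-13 = 12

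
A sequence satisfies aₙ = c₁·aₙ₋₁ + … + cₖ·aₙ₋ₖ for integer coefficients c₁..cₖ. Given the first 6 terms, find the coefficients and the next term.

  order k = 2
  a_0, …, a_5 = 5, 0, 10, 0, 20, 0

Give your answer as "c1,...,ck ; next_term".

  a_2 = 0·0 + 2·5 = 10
  a_3 = 0·10 + 2·0 = 0
  a_4 = 0·0 + 2·10 = 20
  a_5 = 0·20 + 2·0 = 0
  a_6 = 0·0 + 2·20 = 40

0,2 ; 40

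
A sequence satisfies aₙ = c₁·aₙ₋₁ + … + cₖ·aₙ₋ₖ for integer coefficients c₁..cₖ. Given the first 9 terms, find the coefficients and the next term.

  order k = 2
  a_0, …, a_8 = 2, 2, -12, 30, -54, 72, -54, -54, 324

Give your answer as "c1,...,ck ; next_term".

-3,-3 ; -810

  a_2 = -3·2 + -3·2 = -12
  a_3 = -3·-12 + -3·2 = 30
  a_4 = -3·30 + -3·-12 = -54
  a_5 = -3·-54 + -3·30 = 72
  a_6 = -3·72 + -3·-54 = -54
  a_7 = -3·-54 + -3·72 = -54
  a_8 = -3·-54 + -3·-54 = 324
  a_9 = -3·324 + -3·-54 = -810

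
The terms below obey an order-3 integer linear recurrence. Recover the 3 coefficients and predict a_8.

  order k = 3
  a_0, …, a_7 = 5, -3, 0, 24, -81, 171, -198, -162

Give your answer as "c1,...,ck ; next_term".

-3,-3,3 ; 1593

  a_3 = -3·0 + -3·-3 + 3·5 = 24
  a_4 = -3·24 + -3·0 + 3·-3 = -81
  a_5 = -3·-81 + -3·24 + 3·0 = 171
  a_6 = -3·171 + -3·-81 + 3·24 = -198
  a_7 = -3·-198 + -3·171 + 3·-81 = -162
  a_8 = -3·-162 + -3·-198 + 3·171 = 1593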